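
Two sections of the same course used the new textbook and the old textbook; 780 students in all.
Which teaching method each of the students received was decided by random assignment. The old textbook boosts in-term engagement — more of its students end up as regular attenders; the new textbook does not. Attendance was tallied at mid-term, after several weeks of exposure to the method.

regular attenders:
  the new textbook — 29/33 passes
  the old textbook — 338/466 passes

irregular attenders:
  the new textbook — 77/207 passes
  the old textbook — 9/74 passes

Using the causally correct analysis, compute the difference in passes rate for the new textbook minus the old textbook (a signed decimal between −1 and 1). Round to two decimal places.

-0.20

Mid-term attendance lies on the pathway teaching method → mid-term attendance → outcome, so adjusting for it blocks the indirect effect. For the total causal effect of teaching method, use the unadjusted pooled rates.
The causal difference is the pooled difference: 0.442 − 0.643 = -0.201.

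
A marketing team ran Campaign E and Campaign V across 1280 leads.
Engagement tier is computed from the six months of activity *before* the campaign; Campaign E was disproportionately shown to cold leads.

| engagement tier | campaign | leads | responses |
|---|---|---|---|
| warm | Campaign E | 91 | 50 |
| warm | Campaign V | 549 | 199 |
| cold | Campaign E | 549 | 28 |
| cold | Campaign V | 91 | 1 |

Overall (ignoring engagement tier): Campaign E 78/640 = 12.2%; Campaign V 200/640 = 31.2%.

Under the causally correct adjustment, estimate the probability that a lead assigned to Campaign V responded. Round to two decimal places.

0.19

Nothing the campaign does changes engagement tier; the imbalance is an allocation artefact. With engagement tier also predicting the outcome, the pooled figure is confounded, and the within-stratum comparison is the causal one.
Standardising Campaign V to the population engagement tier mix: 0.500·199/549 + 0.500·1/91 = 0.187.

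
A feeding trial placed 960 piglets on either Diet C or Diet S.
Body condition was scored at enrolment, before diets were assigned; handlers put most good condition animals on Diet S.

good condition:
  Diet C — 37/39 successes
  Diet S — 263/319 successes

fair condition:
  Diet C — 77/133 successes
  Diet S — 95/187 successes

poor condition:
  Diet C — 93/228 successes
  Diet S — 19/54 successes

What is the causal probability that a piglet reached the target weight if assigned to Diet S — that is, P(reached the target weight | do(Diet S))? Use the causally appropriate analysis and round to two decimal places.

Nothing the diet does changes starting body condition; the imbalance is an allocation artefact. With starting body condition also predicting the outcome, the pooled figure is confounded, and the within-stratum comparison is the causal one.
Standardising Diet S to the population starting body condition mix: 0.373·263/319 + 0.333·95/187 + 0.294·19/54 = 0.580.

0.58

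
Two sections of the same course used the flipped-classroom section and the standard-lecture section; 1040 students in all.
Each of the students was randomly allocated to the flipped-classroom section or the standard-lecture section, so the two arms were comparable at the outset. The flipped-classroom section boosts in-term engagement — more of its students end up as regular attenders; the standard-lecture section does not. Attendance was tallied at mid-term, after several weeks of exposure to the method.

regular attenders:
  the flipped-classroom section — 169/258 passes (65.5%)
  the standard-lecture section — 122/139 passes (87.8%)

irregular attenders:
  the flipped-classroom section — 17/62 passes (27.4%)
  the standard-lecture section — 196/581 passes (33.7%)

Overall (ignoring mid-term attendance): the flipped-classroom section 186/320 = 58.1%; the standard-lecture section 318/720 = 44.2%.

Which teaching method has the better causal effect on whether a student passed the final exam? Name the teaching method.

The distribution of mid-term attendance is itself part of what the teaching method does — it is an intermediate outcome. Holding it fixed would remove that part of the effect; the total effect is the pooled difference.
Pooled: the flipped-classroom section 58.1% vs the standard-lecture section 44.2%; the flipped-classroom section is higher overall.

the flipped-classroom section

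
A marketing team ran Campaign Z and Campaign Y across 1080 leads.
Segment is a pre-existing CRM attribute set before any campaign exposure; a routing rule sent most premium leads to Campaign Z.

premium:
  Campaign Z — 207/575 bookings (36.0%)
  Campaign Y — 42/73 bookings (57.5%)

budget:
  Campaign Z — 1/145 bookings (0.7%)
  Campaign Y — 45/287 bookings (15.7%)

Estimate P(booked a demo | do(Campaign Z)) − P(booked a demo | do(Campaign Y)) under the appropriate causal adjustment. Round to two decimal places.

Customer segment is set before the campaign has any effect — it is not caused by the campaign — and it independently drives the outcome. That makes it a confounder, so the causal comparison is within customer segment levels.
Adjusting over the population distribution of customer segment: 0.600·(0.360−0.575) + 0.400·(0.007−0.157) = -0.189.

-0.19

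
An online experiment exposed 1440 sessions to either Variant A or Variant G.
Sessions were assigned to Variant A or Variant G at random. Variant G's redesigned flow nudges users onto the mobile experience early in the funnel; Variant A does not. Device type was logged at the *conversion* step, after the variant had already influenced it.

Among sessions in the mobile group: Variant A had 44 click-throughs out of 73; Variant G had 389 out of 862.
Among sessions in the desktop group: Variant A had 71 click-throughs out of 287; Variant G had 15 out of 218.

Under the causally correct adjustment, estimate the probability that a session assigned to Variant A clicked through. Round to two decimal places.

0.32

The device type-specific comparison favours Variant A throughout, but the pooled figures favour Variant G. The question is whether to condition on device type.
Device type here is a post-treatment variable shaped by the variant; conditioning on it would introduce bias rather than remove it. The overall comparison is the causal one.
So P(outcome | do(Variant A)) is just the pooled rate for Variant A: 115/360 = 0.319.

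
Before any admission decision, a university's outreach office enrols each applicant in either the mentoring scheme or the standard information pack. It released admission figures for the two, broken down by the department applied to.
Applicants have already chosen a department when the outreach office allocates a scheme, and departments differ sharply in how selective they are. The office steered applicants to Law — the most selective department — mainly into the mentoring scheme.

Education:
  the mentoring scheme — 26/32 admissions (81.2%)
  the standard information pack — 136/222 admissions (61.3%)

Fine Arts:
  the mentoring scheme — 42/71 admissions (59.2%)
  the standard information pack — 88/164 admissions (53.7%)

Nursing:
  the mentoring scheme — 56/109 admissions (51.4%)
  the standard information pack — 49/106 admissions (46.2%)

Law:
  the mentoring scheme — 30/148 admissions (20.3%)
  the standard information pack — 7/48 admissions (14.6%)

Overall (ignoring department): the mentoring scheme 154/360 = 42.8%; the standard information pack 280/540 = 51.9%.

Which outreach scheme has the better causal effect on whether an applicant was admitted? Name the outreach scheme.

The stratified and pooled comparisons disagree (the mentoring scheme wins within each department; the standard information pack wins overall), so the answer turns on the causal role of department.
Department differs across outreach schemes for reasons unrelated to any effect of the outreach scheme itself, and it separately predicts the outcome — a classic confounder. We must compare within department levels.
Within each level — Education: 81.2% vs 61.3%; Fine Arts: 59.2% vs 53.7%; Nursing: 51.4% vs 46.2%; Law: 20.3% vs 14.6% — the mentoring scheme is higher every time.

the mentoring scheme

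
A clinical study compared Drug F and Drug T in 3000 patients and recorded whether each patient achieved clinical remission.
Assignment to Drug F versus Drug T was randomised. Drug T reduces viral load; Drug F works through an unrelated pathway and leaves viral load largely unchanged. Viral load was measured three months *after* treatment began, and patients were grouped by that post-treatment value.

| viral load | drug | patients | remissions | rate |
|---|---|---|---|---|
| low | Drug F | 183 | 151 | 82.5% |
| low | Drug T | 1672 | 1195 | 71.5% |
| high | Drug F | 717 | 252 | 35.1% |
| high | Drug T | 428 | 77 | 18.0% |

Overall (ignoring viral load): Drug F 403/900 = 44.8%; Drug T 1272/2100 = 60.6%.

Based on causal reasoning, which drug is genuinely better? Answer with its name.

Viral load here is a post-treatment variable shaped by the drug; conditioning on it would introduce bias rather than remove it. The overall comparison is the causal one.
Pooled: Drug F 44.8% vs Drug T 60.6%; Drug T is higher overall.

Drug T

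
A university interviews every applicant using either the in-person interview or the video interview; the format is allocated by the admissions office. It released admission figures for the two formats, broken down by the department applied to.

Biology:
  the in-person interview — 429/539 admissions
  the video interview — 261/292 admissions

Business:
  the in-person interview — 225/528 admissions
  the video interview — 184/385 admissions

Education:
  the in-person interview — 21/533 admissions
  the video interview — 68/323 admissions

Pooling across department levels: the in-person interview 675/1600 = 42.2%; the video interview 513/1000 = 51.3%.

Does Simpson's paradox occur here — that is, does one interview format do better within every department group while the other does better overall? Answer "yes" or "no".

Within each department level (Biology 79.6% vs 89.4%; Business 42.6% vs 47.8%; Education 3.9% vs 21.1%), the video interview has the higher rate every time. Pooled: 42.2% vs 51.3% — the video interview has the higher rate overall. They agree.

no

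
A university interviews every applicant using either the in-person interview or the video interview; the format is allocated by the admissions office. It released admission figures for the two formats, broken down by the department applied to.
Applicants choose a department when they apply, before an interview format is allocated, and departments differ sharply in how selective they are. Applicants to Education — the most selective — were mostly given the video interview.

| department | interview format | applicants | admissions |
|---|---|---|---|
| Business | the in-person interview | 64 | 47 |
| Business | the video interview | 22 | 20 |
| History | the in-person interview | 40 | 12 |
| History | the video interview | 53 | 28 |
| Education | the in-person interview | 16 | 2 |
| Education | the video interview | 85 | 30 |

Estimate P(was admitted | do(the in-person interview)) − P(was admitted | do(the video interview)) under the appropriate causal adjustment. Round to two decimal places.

The imbalance in department arose from how applicants were allocated, not from anything the interview format did; and department independently affects the outcome. The pooled gap is confounded — condition on department.
Adjusting over the population distribution of department: 0.307·(0.734−0.909) + 0.332·(0.300−0.528) + 0.361·(0.125−0.353) = -0.212.

-0.21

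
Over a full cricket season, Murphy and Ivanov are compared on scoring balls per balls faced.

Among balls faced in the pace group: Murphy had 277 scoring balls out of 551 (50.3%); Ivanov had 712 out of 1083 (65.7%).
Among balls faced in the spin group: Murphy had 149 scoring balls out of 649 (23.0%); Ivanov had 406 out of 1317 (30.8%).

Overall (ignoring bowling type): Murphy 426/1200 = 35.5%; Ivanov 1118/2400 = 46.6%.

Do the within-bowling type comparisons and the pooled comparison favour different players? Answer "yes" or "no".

Within each bowling type level (pace 50.3% vs 65.7%; spin 23.0% vs 30.8%), Ivanov has the higher rate every time. Pooled: 35.5% vs 46.6% — Ivanov has the higher rate overall. They agree.

no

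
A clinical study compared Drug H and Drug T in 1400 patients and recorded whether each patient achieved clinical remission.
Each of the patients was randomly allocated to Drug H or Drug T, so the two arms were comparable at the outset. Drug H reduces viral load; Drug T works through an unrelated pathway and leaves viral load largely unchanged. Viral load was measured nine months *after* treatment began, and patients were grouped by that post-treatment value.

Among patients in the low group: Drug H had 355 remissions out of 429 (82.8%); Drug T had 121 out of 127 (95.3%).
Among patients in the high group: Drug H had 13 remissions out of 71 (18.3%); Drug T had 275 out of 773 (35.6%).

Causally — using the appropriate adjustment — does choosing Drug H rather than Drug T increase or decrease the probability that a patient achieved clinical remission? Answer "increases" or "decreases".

increases

Viral load is recorded after the drug and is itself shifted by it — it sits on the causal path from drug to outcome. Conditioning on a mediator would strip out part of the effect we want; the pooled comparison gives the total causal effect.
Pooled: Drug H 73.6% vs Drug T 44.0%; Drug H is higher overall.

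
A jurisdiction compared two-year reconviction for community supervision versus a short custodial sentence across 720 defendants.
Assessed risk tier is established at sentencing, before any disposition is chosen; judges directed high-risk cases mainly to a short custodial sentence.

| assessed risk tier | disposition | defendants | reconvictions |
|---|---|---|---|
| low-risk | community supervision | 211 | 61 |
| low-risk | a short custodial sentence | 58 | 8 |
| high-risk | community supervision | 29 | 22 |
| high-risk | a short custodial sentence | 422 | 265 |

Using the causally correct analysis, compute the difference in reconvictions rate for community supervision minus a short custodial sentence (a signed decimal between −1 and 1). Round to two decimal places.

The assessed risk tier-specific comparison favours a short custodial sentence throughout, but the pooled figures favour community supervision. The question is whether to condition on assessed risk tier.
Here assessed risk tier is a common cause — it drives both which disposition a case falls under and the outcome. The crude comparison mixes populations; the stratum-specific rates are the causally relevant ones.
Adjusting over the population distribution of assessed risk tier: 0.374·(0.289−0.138) + 0.626·(0.759−0.628) = +0.138.

+0.14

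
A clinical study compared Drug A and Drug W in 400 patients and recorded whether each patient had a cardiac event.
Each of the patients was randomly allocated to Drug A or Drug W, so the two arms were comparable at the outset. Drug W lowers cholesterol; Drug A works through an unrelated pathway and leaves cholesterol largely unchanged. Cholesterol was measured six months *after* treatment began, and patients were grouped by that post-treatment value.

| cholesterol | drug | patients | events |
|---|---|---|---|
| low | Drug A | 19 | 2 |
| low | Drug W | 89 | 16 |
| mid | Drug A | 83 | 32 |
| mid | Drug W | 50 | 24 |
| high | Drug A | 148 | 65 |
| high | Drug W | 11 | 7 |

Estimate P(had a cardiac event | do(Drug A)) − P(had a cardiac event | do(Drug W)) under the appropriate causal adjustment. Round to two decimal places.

Within every cholesterol level Drug A has the lower rate, yet pooled Drug W does — Simpson's reversal.
Cholesterol lies on the pathway drug → cholesterol → outcome, so adjusting for it blocks the indirect effect. For the total causal effect of drug, use the unadjusted pooled rates.
The causal difference is the pooled difference: 0.396 − 0.313 = +0.083.

+0.08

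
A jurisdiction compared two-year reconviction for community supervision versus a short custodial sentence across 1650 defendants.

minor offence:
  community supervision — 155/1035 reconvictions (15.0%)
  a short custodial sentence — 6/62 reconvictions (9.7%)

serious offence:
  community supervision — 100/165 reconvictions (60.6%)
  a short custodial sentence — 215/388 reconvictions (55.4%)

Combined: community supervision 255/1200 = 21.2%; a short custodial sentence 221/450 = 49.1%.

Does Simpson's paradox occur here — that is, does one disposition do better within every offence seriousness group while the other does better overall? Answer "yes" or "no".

Within each offence seriousness level (minor offence 15.0% vs 9.7%; serious offence 60.6% vs 55.4%), a short custodial sentence has the lower rate every time. Pooled: 21.2% vs 49.1% — community supervision has the lower rate overall. The two comparisons disagree.

yes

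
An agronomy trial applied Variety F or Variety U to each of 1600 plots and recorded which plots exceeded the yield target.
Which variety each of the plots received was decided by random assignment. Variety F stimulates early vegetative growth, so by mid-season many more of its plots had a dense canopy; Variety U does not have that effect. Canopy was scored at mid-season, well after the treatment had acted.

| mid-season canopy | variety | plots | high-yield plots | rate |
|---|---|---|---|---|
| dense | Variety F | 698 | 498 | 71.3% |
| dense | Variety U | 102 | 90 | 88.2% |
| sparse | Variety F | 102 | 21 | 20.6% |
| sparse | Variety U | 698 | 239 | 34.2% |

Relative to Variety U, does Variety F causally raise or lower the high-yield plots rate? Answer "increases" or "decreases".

The mid-season canopy-specific comparison favours Variety U throughout, but the pooled figures favour Variety F. The question is whether to condition on mid-season canopy.
The distribution of mid-season canopy is itself part of what the variety does — it is an intermediate outcome. Holding it fixed would remove that part of the effect; the total effect is the pooled difference.
Pooled: Variety F 64.9% vs Variety U 41.1%; Variety F is higher overall.

increases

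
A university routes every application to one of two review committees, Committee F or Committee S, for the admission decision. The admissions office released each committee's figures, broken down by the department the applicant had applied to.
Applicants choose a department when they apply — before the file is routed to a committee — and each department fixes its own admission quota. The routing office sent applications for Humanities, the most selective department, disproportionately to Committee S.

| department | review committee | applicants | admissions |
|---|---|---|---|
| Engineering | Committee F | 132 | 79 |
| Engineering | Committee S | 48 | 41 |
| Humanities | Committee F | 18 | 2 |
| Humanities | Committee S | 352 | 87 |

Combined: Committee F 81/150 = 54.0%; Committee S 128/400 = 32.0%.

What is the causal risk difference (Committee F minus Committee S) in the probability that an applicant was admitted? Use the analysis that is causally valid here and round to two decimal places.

-0.18

Committee S is higher inside every department stratum but Committee F is higher in aggregate. Whether to stratify depends on how department relates to the review committee.
Nothing the review committee does changes department; the imbalance is an allocation artefact. With department also predicting the outcome, the pooled figure is confounded, and the within-stratum comparison is the causal one.
Adjusting over the population distribution of department: 0.327·(0.598−0.854) + 0.673·(0.111−0.247) = -0.175.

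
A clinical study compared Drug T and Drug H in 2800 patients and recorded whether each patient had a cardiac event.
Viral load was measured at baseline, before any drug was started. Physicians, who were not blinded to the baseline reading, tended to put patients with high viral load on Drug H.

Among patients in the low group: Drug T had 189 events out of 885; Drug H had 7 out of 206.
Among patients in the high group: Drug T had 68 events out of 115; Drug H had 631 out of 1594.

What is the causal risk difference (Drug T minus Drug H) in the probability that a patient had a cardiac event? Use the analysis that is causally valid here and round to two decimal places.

Here viral load is a common cause — it drives both which drug a case falls under and the outcome. The crude comparison mixes populations; the stratum-specific rates are the causally relevant ones.
Adjusting over the population distribution of viral load: 0.390·(0.214−0.034) + 0.610·(0.591−0.396) = +0.189.

+0.19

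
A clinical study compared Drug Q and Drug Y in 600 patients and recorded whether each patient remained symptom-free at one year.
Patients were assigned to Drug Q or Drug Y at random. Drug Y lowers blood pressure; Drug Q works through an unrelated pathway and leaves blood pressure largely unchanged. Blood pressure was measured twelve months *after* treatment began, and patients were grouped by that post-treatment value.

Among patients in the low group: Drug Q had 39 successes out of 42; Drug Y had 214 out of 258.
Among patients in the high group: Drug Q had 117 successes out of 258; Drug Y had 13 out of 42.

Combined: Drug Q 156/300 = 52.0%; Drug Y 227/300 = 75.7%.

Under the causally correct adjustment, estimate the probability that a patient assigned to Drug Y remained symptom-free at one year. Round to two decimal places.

The distribution of blood pressure is itself part of what the drug does — it is an intermediate outcome. Holding it fixed would remove that part of the effect; the total effect is the pooled difference.
So P(outcome | do(Drug Y)) is just the pooled rate for Drug Y: 227/300 = 0.757.

0.76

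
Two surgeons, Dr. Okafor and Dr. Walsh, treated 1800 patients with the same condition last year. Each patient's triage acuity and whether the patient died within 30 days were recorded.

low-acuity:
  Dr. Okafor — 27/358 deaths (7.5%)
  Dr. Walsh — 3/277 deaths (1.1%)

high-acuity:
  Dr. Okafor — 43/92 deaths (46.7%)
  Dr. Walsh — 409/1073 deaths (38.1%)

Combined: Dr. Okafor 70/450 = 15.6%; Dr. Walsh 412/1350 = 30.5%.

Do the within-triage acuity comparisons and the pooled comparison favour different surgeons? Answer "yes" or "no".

yes

Within each triage acuity level (low-acuity 7.5% vs 1.1%; high-acuity 46.7% vs 38.1%), Dr. Walsh has the lower rate every time. Pooled: 15.6% vs 30.5% — Dr. Okafor has the lower rate overall. The two comparisons disagree.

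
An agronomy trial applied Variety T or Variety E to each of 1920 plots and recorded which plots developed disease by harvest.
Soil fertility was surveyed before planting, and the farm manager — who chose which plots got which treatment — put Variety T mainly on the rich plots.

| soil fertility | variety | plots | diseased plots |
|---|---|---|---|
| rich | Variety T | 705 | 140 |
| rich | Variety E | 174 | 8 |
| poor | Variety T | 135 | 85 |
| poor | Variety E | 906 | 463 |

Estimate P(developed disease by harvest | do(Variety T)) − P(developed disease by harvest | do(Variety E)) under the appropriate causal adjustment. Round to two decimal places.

+0.13

Variety E is lower inside every soil fertility stratum but Variety T is lower in aggregate. Whether to stratify depends on how soil fertility relates to the variety.
Soil fertility is set before the variety has any effect — it is not caused by the variety — and it independently drives the outcome. That makes it a confounder, so the causal comparison is within soil fertility levels.
Adjusting over the population distribution of soil fertility: 0.458·(0.199−0.046) + 0.542·(0.630−0.511) = +0.134.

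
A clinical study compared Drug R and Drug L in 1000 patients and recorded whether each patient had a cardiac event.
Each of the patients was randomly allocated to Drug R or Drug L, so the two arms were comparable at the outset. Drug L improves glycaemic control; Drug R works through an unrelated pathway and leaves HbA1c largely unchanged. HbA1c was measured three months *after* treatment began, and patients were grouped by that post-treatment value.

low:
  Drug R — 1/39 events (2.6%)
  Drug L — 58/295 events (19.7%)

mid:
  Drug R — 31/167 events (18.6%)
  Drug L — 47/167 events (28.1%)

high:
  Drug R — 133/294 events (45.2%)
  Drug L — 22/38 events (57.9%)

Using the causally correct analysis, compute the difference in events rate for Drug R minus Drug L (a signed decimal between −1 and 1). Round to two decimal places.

+0.08

Stratifying would compare drugs among patients the drugs themselves sorted into HbA1c groups — a form of selection on an intermediate. The unconditioned pooled rates give the total causal effect.
The causal difference is the pooled difference: 0.330 − 0.254 = +0.076.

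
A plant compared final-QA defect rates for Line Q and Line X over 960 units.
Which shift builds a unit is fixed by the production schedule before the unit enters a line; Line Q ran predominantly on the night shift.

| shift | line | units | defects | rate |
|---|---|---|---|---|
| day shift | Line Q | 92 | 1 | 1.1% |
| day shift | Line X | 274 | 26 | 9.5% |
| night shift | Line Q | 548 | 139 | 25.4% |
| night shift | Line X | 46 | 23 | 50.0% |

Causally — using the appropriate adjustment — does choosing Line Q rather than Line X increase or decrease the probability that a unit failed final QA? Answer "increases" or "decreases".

The shift-specific comparison favours Line Q throughout, but the pooled figures favour Line X. The question is whether to condition on shift.
Shift satisfies the back-door criterion: it is not a descendant of the line, and it blocks the spurious path from line to outcome. Adjusting for it (i.e., using the within-shift rates) gives the causal effect.
Within each level — day shift: 1.1% vs 9.5%; night shift: 25.4% vs 50.0% — Line Q is lower every time.

decreases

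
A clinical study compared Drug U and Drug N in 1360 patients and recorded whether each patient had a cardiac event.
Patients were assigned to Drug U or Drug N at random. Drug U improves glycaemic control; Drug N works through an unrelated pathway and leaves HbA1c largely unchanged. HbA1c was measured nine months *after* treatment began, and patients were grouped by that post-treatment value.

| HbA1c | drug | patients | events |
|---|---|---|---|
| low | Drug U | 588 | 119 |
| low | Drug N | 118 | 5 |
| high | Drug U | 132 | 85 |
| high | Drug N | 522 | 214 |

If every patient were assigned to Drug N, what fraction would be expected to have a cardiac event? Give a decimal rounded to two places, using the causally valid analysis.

HbA1c is recorded after the drug and is itself shifted by it — it sits on the causal path from drug to outcome. Conditioning on a mediator would strip out part of the effect we want; the pooled comparison gives the total causal effect.
So P(outcome | do(Drug N)) is just the pooled rate for Drug N: 219/640 = 0.342.

0.34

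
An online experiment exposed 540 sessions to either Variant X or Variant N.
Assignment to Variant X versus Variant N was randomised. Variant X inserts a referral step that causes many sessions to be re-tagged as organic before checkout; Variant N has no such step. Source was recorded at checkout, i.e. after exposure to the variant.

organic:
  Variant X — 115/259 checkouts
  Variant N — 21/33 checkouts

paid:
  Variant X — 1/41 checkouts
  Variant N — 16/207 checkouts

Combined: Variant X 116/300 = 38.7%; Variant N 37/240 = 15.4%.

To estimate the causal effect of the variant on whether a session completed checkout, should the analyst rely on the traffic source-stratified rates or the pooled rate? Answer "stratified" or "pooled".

pooled

Variant N is higher inside every traffic source stratum but Variant X is higher in aggregate. Whether to stratify depends on how traffic source relates to the variant.
The distribution of traffic source is itself part of what the variant does — it is an intermediate outcome. Holding it fixed would remove that part of the effect; the total effect is the pooled difference.
Pooled: Variant X 38.7% vs Variant N 15.4%; Variant X is higher overall.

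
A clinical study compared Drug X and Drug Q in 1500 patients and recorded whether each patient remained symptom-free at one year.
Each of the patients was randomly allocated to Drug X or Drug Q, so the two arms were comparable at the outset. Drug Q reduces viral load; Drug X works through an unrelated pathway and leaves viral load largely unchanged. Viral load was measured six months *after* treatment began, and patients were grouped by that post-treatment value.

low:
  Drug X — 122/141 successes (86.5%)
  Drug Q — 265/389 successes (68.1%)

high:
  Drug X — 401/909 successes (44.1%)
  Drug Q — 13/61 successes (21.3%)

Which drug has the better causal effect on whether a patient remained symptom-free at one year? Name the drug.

Drug Q

Drug X is higher inside every viral load stratum but Drug Q is higher in aggregate. Whether to stratify depends on how viral load relates to the drug.
Because the drug influences viral load, viral load is a post-treatment mediator, not a confounder. Stratifying on it would bias the estimate; the causal effect is the crude pooled difference.
Pooled: Drug X 49.8% vs Drug Q 61.8%; Drug Q is higher overall.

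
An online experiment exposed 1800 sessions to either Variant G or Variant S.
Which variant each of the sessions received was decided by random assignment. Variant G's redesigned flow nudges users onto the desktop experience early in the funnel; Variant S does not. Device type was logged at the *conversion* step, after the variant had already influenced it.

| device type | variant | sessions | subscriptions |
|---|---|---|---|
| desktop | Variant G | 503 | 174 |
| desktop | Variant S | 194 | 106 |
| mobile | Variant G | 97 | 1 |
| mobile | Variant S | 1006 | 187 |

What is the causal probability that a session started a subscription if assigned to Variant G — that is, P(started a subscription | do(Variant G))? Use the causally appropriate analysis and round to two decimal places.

Within every device type level Variant S has the higher rate, yet pooled Variant G does — Simpson's reversal.
Device type is downstream of the variant. One should not condition on a consequence of treatment, so the overall rates are the right comparison.
So P(outcome | do(Variant G)) is just the pooled rate for Variant G: 175/600 = 0.292.

0.29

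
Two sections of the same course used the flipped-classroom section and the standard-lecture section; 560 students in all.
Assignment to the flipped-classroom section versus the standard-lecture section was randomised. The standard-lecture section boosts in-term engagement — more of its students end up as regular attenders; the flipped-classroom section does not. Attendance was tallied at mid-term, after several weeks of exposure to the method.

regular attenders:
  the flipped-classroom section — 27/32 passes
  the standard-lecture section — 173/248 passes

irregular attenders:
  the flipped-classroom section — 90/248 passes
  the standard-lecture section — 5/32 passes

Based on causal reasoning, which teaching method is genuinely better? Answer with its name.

the standard-lecture section

The mid-term attendance-specific comparison favours the flipped-classroom section throughout, but the pooled figures favour the standard-lecture section. The question is whether to condition on mid-term attendance.
Mid-term attendance here is a post-treatment variable shaped by the teaching method; conditioning on it would introduce bias rather than remove it. The overall comparison is the causal one.
Pooled: the flipped-classroom section 41.8% vs the standard-lecture section 63.6%; the standard-lecture section is higher overall.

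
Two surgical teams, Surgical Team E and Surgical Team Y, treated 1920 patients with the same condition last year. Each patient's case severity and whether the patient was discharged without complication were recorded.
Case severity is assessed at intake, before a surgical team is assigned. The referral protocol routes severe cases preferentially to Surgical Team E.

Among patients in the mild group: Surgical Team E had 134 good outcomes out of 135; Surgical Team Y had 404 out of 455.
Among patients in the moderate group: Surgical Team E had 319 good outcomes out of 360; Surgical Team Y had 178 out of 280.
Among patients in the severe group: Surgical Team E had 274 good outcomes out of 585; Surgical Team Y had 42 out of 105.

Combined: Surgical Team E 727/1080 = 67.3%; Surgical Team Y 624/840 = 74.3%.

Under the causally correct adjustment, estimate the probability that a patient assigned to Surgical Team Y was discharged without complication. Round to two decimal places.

0.63

Within every case severity level Surgical Team E has the higher rate, yet pooled Surgical Team Y does — Simpson's reversal.
Here case severity is a common cause — it drives both which surgical team a case falls under and the outcome. The crude comparison mixes populations; the stratum-specific rates are the causally relevant ones.
Standardising Surgical Team Y to the population case severity mix: 0.307·404/455 + 0.333·178/280 + 0.359·42/105 = 0.629.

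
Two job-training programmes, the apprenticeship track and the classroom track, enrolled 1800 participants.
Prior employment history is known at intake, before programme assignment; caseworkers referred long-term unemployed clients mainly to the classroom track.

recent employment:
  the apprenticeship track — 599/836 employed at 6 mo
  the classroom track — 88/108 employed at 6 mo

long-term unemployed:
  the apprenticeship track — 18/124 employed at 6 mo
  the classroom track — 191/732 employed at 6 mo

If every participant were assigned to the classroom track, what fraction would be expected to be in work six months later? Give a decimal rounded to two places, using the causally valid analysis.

0.55

The stratified and pooled comparisons disagree (the classroom track wins within each prior employment history; the apprenticeship track wins overall), so the answer turns on the causal role of prior employment history.
Prior employment history differs across programmes for reasons unrelated to any effect of the programme itself, and it separately predicts the outcome — a classic confounder. We must compare within prior employment history levels.
Standardising the classroom track to the population prior employment history mix: 0.524·88/108 + 0.476·191/732 = 0.551.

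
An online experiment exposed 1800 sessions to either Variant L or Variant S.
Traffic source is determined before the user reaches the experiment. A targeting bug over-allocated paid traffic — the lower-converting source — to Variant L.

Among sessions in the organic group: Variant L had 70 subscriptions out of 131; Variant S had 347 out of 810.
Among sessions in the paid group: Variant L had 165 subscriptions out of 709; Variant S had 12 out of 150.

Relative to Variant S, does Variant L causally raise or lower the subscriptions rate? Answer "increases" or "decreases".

Nothing the variant does changes traffic source; the imbalance is an allocation artefact. With traffic source also predicting the outcome, the pooled figure is confounded, and the within-stratum comparison is the causal one.
Within each level — organic: 53.4% vs 42.8%; paid: 23.3% vs 8.0% — Variant L is higher every time.

increases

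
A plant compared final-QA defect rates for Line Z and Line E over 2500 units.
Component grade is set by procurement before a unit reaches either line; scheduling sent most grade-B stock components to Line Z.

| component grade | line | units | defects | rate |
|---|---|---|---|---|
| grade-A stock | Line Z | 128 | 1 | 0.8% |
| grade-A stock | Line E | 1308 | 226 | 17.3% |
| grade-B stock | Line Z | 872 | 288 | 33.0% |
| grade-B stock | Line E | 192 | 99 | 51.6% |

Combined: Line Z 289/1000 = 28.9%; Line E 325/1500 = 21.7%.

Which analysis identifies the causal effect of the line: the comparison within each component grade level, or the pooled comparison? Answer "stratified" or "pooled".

stratified

Line Z is lower inside every component grade stratum but Line E is lower in aggregate. Whether to stratify depends on how component grade relates to the line.
Component grade differs across lines for reasons unrelated to any effect of the line itself, and it separately predicts the outcome — a classic confounder. We must compare within component grade levels.
Within each level — grade-A stock: 0.8% vs 17.3%; grade-B stock: 33.0% vs 51.6% — Line Z is lower every time.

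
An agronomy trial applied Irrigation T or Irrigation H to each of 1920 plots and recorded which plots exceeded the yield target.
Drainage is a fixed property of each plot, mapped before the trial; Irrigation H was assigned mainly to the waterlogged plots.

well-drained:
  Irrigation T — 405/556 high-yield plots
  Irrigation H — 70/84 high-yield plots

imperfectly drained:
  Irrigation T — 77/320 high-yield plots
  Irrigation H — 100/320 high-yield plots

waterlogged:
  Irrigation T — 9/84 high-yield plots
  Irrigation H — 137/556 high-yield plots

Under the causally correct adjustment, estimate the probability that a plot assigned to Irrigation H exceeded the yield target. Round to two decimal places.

Irrigation H is higher inside every field drainage stratum but Irrigation T is higher in aggregate. Whether to stratify depends on how field drainage relates to the irrigation.
Since field drainage is a pre-existing factor (not a product of the irrigation) and it affects the outcome on its own, it is a confounder. The stratified rates, not the pooled rate, identify the causal effect.
Standardising Irrigation H to the population field drainage mix: 0.333·70/84 + 0.333·100/320 + 0.333·137/556 = 0.464.

0.46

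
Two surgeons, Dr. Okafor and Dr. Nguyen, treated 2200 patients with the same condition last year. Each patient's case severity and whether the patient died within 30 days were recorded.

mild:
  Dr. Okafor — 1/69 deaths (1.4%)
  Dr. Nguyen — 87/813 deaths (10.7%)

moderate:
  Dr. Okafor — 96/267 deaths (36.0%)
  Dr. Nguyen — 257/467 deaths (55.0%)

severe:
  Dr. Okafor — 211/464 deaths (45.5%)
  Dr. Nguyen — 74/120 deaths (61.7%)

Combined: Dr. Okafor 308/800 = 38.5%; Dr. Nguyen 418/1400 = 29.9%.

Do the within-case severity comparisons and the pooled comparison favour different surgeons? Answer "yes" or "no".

yes

Within each case severity level (mild 1.4% vs 10.7%; moderate 36.0% vs 55.0%; severe 45.5% vs 61.7%), Dr. Okafor has the lower rate every time. Pooled: 38.5% vs 29.9% — Dr. Nguyen has the lower rate overall. The two comparisons disagree.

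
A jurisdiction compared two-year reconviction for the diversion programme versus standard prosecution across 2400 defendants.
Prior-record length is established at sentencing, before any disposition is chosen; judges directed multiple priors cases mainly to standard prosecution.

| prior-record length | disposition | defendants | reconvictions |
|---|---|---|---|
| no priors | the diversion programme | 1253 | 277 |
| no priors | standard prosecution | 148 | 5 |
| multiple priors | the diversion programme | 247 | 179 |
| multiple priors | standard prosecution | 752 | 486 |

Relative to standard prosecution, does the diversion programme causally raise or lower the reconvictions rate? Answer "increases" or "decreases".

increases

Within every prior-record length level standard prosecution has the lower rate, yet pooled the diversion programme does — Simpson's reversal.
Prior-record length differs across dispositions for reasons unrelated to any effect of the disposition itself, and it separately predicts the outcome — a classic confounder. We must compare within prior-record length levels.
Within each level — no priors: 22.1% vs 3.4%; multiple priors: 72.5% vs 64.6% — standard prosecution is lower every time.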